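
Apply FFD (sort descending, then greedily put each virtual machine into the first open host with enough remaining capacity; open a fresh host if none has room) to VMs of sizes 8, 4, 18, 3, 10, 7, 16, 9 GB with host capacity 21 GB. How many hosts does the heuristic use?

Sorted descending: 18, 16, 10, 9, 8, 7, 4, 3.
  18 → host 1 (new)  [load 18/21]
  16 → host 2 (new)  [load 16/21]
  10 → host 3 (new)  [load 10/21]
  9 → host 3  [load 19/21]
  8 → host 4 (new)  [load 8/21]
  7 → host 4  [load 15/21]
  4 → host 2  [load 20/21]
  3 → host 1  [load 21/21]
4 hosts opened.

4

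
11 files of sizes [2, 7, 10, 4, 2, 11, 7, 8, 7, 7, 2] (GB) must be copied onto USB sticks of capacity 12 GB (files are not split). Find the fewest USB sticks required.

7

Total = 11 + 10 + 8 + 7 + 7 + 7 + 7 + 4 + 2 + 2 + 2 = 67 GB.
Lower bound: ⌈67/12⌉ = 6 USB sticks.
Also, 7 files each exceed 6 GB, and no two of those can share a USB stick, so at least 7 USB sticks are needed.
A packing using 7 USB sticks:
  USB stick 1: 11 = 11
  USB stick 2: 10 + 2 = 12
  USB stick 3: 8 + 4 = 12
  USB stick 4: 7 + 2 + 2 = 11
  USB stick 5: 7 = 7
  USB stick 6: 7 = 7
  USB stick 7: 7 = 7
This matches the lower bound, so 7 is optimal.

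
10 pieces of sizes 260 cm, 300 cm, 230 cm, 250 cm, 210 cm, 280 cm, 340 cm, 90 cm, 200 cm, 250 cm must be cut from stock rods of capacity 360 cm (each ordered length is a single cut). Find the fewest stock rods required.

Total = 340 + 300 + 280 + 260 + 250 + 250 + 230 + 210 + 200 + 90 = 2410 cm.
Lower bound: ⌈2410/360⌉ = 7 stock rods.
Also, 9 pieces each exceed 180 cm, and no two of those can share a stock rod, so at least 9 stock rods are needed.
A packing using 9 stock rods:
  stock rod 1: 340 = 340
  stock rod 2: 300 = 300
  stock rod 3: 280 = 280
  stock rod 4: 260 + 90 = 350
  stock rod 5: 250 = 250
  stock rod 6: 250 = 250
  stock rod 7: 230 = 230
  stock rod 8: 210 = 210
  stock rod 9: 200 = 200
This matches the lower bound, so 9 is optimal.

9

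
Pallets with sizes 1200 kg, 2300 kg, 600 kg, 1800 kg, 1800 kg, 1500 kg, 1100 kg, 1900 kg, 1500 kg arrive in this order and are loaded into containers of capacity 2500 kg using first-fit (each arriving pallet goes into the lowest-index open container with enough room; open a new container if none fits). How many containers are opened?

8

  1200 → container 1 (new)  [load 1200/2500]
  2300 → container 2 (new)  [load 2300/2500]
  600 → container 1  [load 1800/2500]
  1800 → container 3 (new)  [load 1800/2500]
  1800 → container 4 (new)  [load 1800/2500]
  1500 → container 5 (new)  [load 1500/2500]
  1100 → container 6 (new)  [load 1100/2500]
  1900 → container 7 (new)  [load 1900/2500]
  1500 → container 8 (new)  [load 1500/2500]
8 containers opened.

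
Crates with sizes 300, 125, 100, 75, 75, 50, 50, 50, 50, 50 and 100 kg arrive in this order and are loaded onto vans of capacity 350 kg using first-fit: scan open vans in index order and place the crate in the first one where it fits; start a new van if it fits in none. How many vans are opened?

  300 → van 1 (new)  [load 300/350]
  125 → van 2 (new)  [load 125/350]
  100 → van 2  [load 225/350]
  75 → van 2  [load 300/350]
  75 → van 3 (new)  [load 75/350]
  50 → van 1  [load 350/350]
  50 → van 2  [load 350/350]
  50 → van 3  [load 125/350]
  50 → van 3  [load 175/350]
  50 → van 3  [load 225/350]
  100 → van 3  [load 325/350]
3 vans opened.

3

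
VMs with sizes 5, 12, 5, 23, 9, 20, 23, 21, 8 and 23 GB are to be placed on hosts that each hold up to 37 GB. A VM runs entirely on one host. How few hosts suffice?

Total = 23 + 23 + 23 + 21 + 20 + 12 + 9 + 8 + 5 + 5 = 149 GB.
Lower bound: ⌈149/37⌉ = 5 hosts.
A packing using 5 hosts:
  host 1: 23 + 12 = 35
  host 2: 23 + 9 + 5 = 37
  host 3: 23 + 8 + 5 = 36
  host 4: 21 = 21
  host 5: 20 = 20
This matches the lower bound, so 5 is optimal.

5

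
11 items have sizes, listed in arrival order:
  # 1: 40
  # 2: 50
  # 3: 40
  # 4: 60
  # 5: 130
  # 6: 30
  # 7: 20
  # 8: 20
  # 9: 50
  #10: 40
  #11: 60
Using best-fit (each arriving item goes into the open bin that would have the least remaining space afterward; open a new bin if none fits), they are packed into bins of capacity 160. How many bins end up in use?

  40 → bin 1 (new)  [load 40/160]
  50 → bin 1  [load 90/160]
  40 → bin 1  [load 130/160]
  60 → bin 2 (new)  [load 60/160]
  130 → bin 3 (new)  [load 130/160]
  30 → bin 1  [load 160/160]
  20 → bin 3  [load 150/160]
  20 → bin 2  [load 80/160]
  50 → bin 2  [load 130/160]
  40 → bin 4 (new)  [load 40/160]
  60 → bin 4  [load 100/160]
4 bins opened.

4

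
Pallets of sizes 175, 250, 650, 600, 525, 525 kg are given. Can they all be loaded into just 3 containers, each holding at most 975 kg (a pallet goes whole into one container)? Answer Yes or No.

No

Total = 2725 kg; ⌈2725/975⌉ = 3.
4 pallets each exceed half the capacity and cannot share a container, forcing at least 4 containers.
At least 4 containers are required, but only 3 are allowed.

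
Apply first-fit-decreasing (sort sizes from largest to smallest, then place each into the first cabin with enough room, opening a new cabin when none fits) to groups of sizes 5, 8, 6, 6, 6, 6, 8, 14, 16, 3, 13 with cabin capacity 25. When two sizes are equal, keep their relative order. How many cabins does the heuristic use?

4

Sorted descending: 16, 14, 13, 8, 8, 6, 6, 6, 6, 5, 3.
  16 → cabin 1 (new)  [load 16/25]
  14 → cabin 2 (new)  [load 14/25]
  13 → cabin 3 (new)  [load 13/25]
  8 → cabin 1  [load 24/25]
  8 → cabin 2  [load 22/25]
  6 → cabin 3  [load 19/25]
  6 → cabin 3  [load 25/25]
  6 → cabin 4 (new)  [load 6/25]
  6 → cabin 4  [load 12/25]
  5 → cabin 4  [load 17/25]
  3 → cabin 2  [load 25/25]
4 cabins opened.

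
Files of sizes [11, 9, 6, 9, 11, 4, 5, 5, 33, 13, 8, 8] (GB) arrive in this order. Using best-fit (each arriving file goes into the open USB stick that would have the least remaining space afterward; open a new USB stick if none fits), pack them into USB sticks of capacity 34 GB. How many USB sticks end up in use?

  11 → USB stick 1 (new)  [load 11/34]
  9 → USB stick 1  [load 20/34]
  6 → USB stick 1  [load 26/34]
  9 → USB stick 2 (new)  [load 9/34]
  11 → USB stick 2  [load 20/34]
  4 → USB stick 1  [load 30/34]
  5 → USB stick 2  [load 25/34]
  5 → USB stick 2  [load 30/34]
  33 → USB stick 3 (new)  [load 33/34]
  13 → USB stick 4 (new)  [load 13/34]
  8 → USB stick 4  [load 21/34]
  8 → USB stick 4  [load 29/34]
4 USB sticks opened.

4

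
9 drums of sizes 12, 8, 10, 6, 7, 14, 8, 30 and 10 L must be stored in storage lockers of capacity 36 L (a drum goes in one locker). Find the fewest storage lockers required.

3

Total = 30 + 14 + 12 + 10 + 10 + 8 + 8 + 7 + 6 = 105 L.
Lower bound: ⌈105/36⌉ = 3 storage lockers.
A packing using 3 storage lockers:
  locker 1: 30 + 6 = 36
  locker 2: 14 + 12 + 10 = 36
  locker 3: 10 + 8 + 8 + 7 = 33
This matches the lower bound, so 3 is optimal.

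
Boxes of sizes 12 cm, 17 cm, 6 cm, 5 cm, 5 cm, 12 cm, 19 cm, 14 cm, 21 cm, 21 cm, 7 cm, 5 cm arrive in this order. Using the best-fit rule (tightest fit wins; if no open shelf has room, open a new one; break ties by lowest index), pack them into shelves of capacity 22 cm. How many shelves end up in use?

  12 → shelf 1 (new)  [load 12/22]
  17 → shelf 2 (new)  [load 17/22]
  6 → shelf 1  [load 18/22]
  5 → shelf 2  [load 22/22]
  5 → shelf 3 (new)  [load 5/22]
  12 → shelf 3  [load 17/22]
  19 → shelf 4 (new)  [load 19/22]
  14 → shelf 5 (new)  [load 14/22]
  21 → shelf 6 (new)  [load 21/22]
  21 → shelf 7 (new)  [load 21/22]
  7 → shelf 5  [load 21/22]
  5 → shelf 3  [load 22/22]
7 shelves opened.

7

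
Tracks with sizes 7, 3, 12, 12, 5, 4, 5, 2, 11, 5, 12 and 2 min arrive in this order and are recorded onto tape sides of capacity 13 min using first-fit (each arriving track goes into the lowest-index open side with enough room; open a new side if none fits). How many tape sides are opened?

7

  7 → side 1 (new)  [load 7/13]
  3 → side 1  [load 10/13]
  12 → side 2 (new)  [load 12/13]
  12 → side 3 (new)  [load 12/13]
  5 → side 4 (new)  [load 5/13]
  4 → side 4  [load 9/13]
  5 → side 5 (new)  [load 5/13]
  2 → side 1  [load 12/13]
  11 → side 6 (new)  [load 11/13]
  5 → side 5  [load 10/13]
  12 → side 7 (new)  [load 12/13]
  2 → side 4  [load 11/13]
7 tape sides opened.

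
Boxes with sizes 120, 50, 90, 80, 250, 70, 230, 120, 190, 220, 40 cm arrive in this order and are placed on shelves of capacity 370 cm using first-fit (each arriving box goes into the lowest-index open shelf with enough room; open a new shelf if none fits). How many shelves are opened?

5

  120 → shelf 1 (new)  [load 120/370]
  50 → shelf 1  [load 170/370]
  90 → shelf 1  [load 260/370]
  80 → shelf 1  [load 340/370]
  250 → shelf 2 (new)  [load 250/370]
  70 → shelf 2  [load 320/370]
  230 → shelf 3 (new)  [load 230/370]
  120 → shelf 3  [load 350/370]
  190 → shelf 4 (new)  [load 190/370]
  220 → shelf 5 (new)  [load 220/370]
  40 → shelf 2  [load 360/370]
5 shelves opened.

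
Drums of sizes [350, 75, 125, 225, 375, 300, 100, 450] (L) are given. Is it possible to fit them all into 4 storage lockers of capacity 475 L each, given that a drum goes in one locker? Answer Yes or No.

No

Total = 2000 L; ⌈2000/475⌉ = 5.
At least 5 storage lockers are required, but only 4 are allowed.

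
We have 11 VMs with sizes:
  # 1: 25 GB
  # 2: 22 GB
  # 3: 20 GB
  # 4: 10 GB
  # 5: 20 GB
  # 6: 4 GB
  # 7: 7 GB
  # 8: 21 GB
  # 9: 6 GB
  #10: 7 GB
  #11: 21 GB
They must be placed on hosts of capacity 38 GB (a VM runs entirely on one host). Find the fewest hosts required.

Total = 25 + 22 + 21 + 21 + 20 + 20 + 10 + 7 + 7 + 6 + 4 = 163 GB.
Lower bound: ⌈163/38⌉ = 5 hosts.
Also, 6 VMs each exceed 19 GB, and no two of those can share a host, so at least 6 hosts are needed.
A packing using 6 hosts:
  host 1: 25 + 10 = 35
  host 2: 22 + 7 + 7 = 36
  host 3: 21 + 6 + 4 = 31
  host 4: 21 = 21
  host 5: 20 = 20
  host 6: 20 = 20
This matches the lower bound, so 6 is optimal.

6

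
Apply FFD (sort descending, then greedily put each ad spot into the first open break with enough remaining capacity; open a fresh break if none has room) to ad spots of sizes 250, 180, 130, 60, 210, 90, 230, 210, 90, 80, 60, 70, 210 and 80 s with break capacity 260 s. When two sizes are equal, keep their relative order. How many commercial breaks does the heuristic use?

9

Sorted descending: 250, 230, 210, 210, 210, 180, 130, 90, 90, 80, 80, 70, 60, 60.
  250 → break 1 (new)  [load 250/260]
  230 → break 2 (new)  [load 230/260]
  210 → break 3 (new)  [load 210/260]
  210 → break 4 (new)  [load 210/260]
  210 → break 5 (new)  [load 210/260]
  180 → break 6 (new)  [load 180/260]
  130 → break 7 (new)  [load 130/260]
  90 → break 7  [load 220/260]
  90 → break 8 (new)  [load 90/260]
  80 → break 6  [load 260/260]
  80 → break 8  [load 170/260]
  70 → break 8  [load 240/260]
  60 → break 9 (new)  [load 60/260]
  60 → break 9  [load 120/260]
9 commercial breaks opened.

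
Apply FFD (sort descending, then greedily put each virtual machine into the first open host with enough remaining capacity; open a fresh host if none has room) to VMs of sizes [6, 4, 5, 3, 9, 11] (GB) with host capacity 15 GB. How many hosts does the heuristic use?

Sorted descending: 11, 9, 6, 5, 4, 3.
  11 → host 1 (new)  [load 11/15]
  9 → host 2 (new)  [load 9/15]
  6 → host 2  [load 15/15]
  5 → host 3 (new)  [load 5/15]
  4 → host 1  [load 15/15]
  3 → host 3  [load 8/15]
3 hosts opened.

3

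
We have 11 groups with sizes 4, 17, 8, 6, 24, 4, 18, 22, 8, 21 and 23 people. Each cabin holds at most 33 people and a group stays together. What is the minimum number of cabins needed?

6

Total = 24 + 23 + 22 + 21 + 18 + 17 + 8 + 8 + 6 + 4 + 4 = 155 people.
Lower bound: ⌈155/33⌉ = 5 cabins.
Also, 6 groups each exceed 33/2 people, and no two of those can share a cabin, so at least 6 cabins are needed.
A packing using 6 cabins:
  cabin 1: 24 + 8 = 32
  cabin 2: 23 + 8 = 31
  cabin 3: 22 + 6 + 4 = 32
  cabin 4: 21 + 4 = 25
  cabin 5: 18 = 18
  cabin 6: 17 = 17
This matches the lower bound, so 6 is optimal.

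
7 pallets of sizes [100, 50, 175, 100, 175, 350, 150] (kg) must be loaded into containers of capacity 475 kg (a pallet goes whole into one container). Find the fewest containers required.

3

Total = 350 + 175 + 175 + 150 + 100 + 100 + 50 = 1100 kg.
Lower bound: ⌈1100/475⌉ = 3 containers.
A packing using 3 containers:
  container 1: 350 + 100 = 450
  container 2: 175 + 175 + 100 = 450
  container 3: 150 + 50 = 200
This matches the lower bound, so 3 is optimal.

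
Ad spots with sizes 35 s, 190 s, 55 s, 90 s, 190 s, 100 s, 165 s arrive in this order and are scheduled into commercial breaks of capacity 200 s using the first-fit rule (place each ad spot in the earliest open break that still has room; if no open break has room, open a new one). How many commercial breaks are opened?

  35 → break 1 (new)  [load 35/200]
  190 → break 2 (new)  [load 190/200]
  55 → break 1  [load 90/200]
  90 → break 1  [load 180/200]
  190 → break 3 (new)  [load 190/200]
  100 → break 4 (new)  [load 100/200]
  165 → break 5 (new)  [load 165/200]
5 commercial breaks opened.

5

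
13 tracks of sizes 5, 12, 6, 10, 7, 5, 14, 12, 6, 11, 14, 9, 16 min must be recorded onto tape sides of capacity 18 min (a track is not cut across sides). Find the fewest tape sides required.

8

Total = 16 + 14 + 14 + 12 + 12 + 11 + 10 + 9 + 7 + 6 + 6 + 5 + 5 = 127 min.
Lower bound: ⌈127/18⌉ = 8 tape sides.
A packing using 8 tape sides:
  side 1: 16 = 16
  side 2: 14 = 14
  side 3: 14 = 14
  side 4: 12 + 6 = 18
  side 5: 12 + 6 = 18
  side 6: 11 + 7 = 18
  side 7: 10 + 5 = 15
  side 8: 9 + 5 = 14
This matches the lower bound, so 8 is optimal.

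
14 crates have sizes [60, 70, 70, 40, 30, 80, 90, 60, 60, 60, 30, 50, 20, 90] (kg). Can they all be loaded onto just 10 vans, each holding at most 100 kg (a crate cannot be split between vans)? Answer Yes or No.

Yes

A valid assignment using 10 vans:
  van 1: 90 = 90
  van 2: 90 = 90
  van 3: 80 + 20 = 100
  van 4: 70 + 30 = 100
  van 5: 70 + 30 = 100
  van 6: 60 + 40 = 100
  van 7: 60 = 60
  van 8: 60 = 60
  van 9: 60 = 60
  van 10: 50 = 50
Every load is within 100 kg, so 10 vans suffice.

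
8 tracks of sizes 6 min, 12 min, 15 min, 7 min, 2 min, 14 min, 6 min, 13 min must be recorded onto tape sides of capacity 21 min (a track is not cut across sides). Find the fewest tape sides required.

4

Total = 15 + 14 + 13 + 12 + 7 + 6 + 6 + 2 = 75 min.
Lower bound: ⌈75/21⌉ = 4 tape sides.
A packing using 4 tape sides:
  side 1: 15 + 6 = 21
  side 2: 14 + 7 = 21
  side 3: 13 + 6 + 2 = 21
  side 4: 12 = 12
This matches the lower bound, so 4 is optimal.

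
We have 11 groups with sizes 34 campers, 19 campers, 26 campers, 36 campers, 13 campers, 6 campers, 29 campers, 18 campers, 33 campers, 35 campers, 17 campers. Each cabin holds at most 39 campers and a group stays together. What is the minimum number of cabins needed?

Total = 36 + 35 + 34 + 33 + 29 + 26 + 19 + 18 + 17 + 13 + 6 = 266 campers.
Lower bound: ⌈266/39⌉ = 7 cabins.
A packing using 8 cabins:
  cabin 1: 36 = 36
  cabin 2: 35 = 35
  cabin 3: 34 = 34
  cabin 4: 33 + 6 = 39
  cabin 5: 29 = 29
  cabin 6: 26 + 13 = 39
  cabin 7: 19 + 18 = 37
  cabin 8: 17 = 17
No arrangement into 7 cabins stays within capacity, so 8 is optimal.

8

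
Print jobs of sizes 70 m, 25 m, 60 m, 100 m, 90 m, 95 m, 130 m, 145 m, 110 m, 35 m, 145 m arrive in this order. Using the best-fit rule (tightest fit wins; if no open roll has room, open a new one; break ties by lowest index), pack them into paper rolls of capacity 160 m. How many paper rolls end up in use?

8

  70 → roll 1 (new)  [load 70/160]
  25 → roll 1  [load 95/160]
  60 → roll 1  [load 155/160]
  100 → roll 2 (new)  [load 100/160]
  90 → roll 3 (new)  [load 90/160]
  95 → roll 4 (new)  [load 95/160]
  130 → roll 5 (new)  [load 130/160]
  145 → roll 6 (new)  [load 145/160]
  110 → roll 7 (new)  [load 110/160]
  35 → roll 7  [load 145/160]
  145 → roll 8 (new)  [load 145/160]
8 paper rolls opened.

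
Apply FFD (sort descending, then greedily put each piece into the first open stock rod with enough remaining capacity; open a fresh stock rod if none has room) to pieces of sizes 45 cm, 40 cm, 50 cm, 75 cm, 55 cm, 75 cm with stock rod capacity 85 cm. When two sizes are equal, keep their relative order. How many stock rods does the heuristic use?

5

Sorted descending: 75, 75, 55, 50, 45, 40.
  75 → stock rod 1 (new)  [load 75/85]
  75 → stock rod 2 (new)  [load 75/85]
  55 → stock rod 3 (new)  [load 55/85]
  50 → stock rod 4 (new)  [load 50/85]
  45 → stock rod 5 (new)  [load 45/85]
  40 → stock rod 5  [load 85/85]
5 stock rods opened.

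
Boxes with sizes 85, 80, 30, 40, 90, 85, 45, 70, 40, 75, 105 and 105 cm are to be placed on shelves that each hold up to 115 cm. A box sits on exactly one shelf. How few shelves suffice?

9

Total = 105 + 105 + 90 + 85 + 85 + 80 + 75 + 70 + 45 + 40 + 40 + 30 = 850 cm.
Lower bound: ⌈850/115⌉ = 8 shelves.
A packing using 9 shelves:
  shelf 1: 105 = 105
  shelf 2: 105 = 105
  shelf 3: 90 = 90
  shelf 4: 85 + 30 = 115
  shelf 5: 85 = 85
  shelf 6: 80 = 80
  shelf 7: 75 + 40 = 115
  shelf 8: 70 + 45 = 115
  shelf 9: 40 = 40
No arrangement into 8 shelves stays within capacity, so 9 is optimal.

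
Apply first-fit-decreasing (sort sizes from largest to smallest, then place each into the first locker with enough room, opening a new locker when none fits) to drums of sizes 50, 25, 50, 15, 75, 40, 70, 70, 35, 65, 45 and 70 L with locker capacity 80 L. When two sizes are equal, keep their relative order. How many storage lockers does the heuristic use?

9

Sorted descending: 75, 70, 70, 70, 65, 50, 50, 45, 40, 35, 25, 15.
  75 → locker 1 (new)  [load 75/80]
  70 → locker 2 (new)  [load 70/80]
  70 → locker 3 (new)  [load 70/80]
  70 → locker 4 (new)  [load 70/80]
  65 → locker 5 (new)  [load 65/80]
  50 → locker 6 (new)  [load 50/80]
  50 → locker 7 (new)  [load 50/80]
  45 → locker 8 (new)  [load 45/80]
  40 → locker 9 (new)  [load 40/80]
  35 → locker 8  [load 80/80]
  25 → locker 6  [load 75/80]
  15 → locker 5  [load 80/80]
9 storage lockers opened.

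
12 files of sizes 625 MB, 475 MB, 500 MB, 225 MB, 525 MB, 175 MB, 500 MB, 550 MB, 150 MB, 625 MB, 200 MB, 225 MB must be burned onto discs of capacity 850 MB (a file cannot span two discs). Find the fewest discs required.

7

Total = 625 + 625 + 550 + 525 + 500 + 500 + 475 + 225 + 225 + 200 + 175 + 150 = 4775 MB.
Lower bound: ⌈4775/850⌉ = 6 discs.
Also, 7 files each exceed 425 MB, and no two of those can share a disc, so at least 7 discs are needed.
A packing using 7 discs:
  disc 1: 625 + 225 = 850
  disc 2: 625 + 225 = 850
  disc 3: 550 + 200 = 750
  disc 4: 525 + 175 + 150 = 850
  disc 5: 500 = 500
  disc 6: 500 = 500
  disc 7: 475 = 475
This matches the lower bound, so 7 is optimal.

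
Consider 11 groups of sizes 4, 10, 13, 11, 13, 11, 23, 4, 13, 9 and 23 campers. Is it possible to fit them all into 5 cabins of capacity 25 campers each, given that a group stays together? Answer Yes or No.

Total = 134 campers; ⌈134/25⌉ = 6.
At least 6 cabins are required, but only 5 are allowed.

No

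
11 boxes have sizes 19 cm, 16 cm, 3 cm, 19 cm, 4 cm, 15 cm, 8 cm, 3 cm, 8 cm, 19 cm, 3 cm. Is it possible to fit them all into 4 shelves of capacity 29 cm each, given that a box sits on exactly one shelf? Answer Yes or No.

Total = 117 cm; ⌈117/29⌉ = 5.
At least 5 shelves are required, but only 4 are allowed.

No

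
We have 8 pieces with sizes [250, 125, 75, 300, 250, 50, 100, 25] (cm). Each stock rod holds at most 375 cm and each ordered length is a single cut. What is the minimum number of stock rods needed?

4

Total = 300 + 250 + 250 + 125 + 100 + 75 + 50 + 25 = 1175 cm.
Lower bound: ⌈1175/375⌉ = 4 stock rods.
A packing using 4 stock rods:
  stock rod 1: 300 + 75 = 375
  stock rod 2: 250 + 125 = 375
  stock rod 3: 250 + 100 + 25 = 375
  stock rod 4: 50 = 50
This matches the lower bound, so 4 is optimal.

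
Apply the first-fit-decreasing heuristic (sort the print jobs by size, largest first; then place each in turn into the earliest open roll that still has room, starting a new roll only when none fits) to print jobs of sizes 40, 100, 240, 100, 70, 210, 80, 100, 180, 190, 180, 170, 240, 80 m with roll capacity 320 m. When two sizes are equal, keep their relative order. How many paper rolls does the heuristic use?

7

Sorted descending: 240, 240, 210, 190, 180, 180, 170, 100, 100, 100, 80, 80, 70, 40.
  240 → roll 1 (new)  [load 240/320]
  240 → roll 2 (new)  [load 240/320]
  210 → roll 3 (new)  [load 210/320]
  190 → roll 4 (new)  [load 190/320]
  180 → roll 5 (new)  [load 180/320]
  180 → roll 6 (new)  [load 180/320]
  170 → roll 7 (new)  [load 170/320]
  100 → roll 3  [load 310/320]
  100 → roll 4  [load 290/320]
  100 → roll 5  [load 280/320]
  80 → roll 1  [load 320/320]
  80 → roll 2  [load 320/320]
  70 → roll 6  [load 250/320]
  40 → roll 5  [load 320/320]
7 paper rolls opened.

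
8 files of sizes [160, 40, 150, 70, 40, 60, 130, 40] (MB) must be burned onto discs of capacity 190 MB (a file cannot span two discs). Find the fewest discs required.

Total = 160 + 150 + 130 + 70 + 60 + 40 + 40 + 40 = 690 MB.
Lower bound: ⌈690/190⌉ = 4 discs.
A packing using 4 discs:
  disc 1: 160 = 160
  disc 2: 150 + 40 = 190
  disc 3: 130 + 60 = 190
  disc 4: 70 + 40 + 40 = 150
This matches the lower bound, so 4 is optimal.

4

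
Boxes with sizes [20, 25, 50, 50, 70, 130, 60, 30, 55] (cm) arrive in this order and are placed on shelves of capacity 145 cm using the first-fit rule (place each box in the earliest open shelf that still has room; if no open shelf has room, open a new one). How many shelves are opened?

  20 → shelf 1 (new)  [load 20/145]
  25 → shelf 1  [load 45/145]
  50 → shelf 1  [load 95/145]
  50 → shelf 1  [load 145/145]
  70 → shelf 2 (new)  [load 70/145]
  130 → shelf 3 (new)  [load 130/145]
  60 → shelf 2  [load 130/145]
  30 → shelf 4 (new)  [load 30/145]
  55 → shelf 4  [load 85/145]
4 shelves opened.

4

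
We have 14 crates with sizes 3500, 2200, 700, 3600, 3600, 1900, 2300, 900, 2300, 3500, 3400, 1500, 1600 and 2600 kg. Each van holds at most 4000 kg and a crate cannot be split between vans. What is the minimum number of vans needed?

Total = 3600 + 3600 + 3500 + 3500 + 3400 + 2600 + 2300 + 2300 + 2200 + 1900 + 1600 + 1500 + 900 + 700 = 33600 kg.
Lower bound: ⌈33600/4000⌉ = 9 vans.
A packing using 10 vans:
  van 1: 3600 = 3600
  van 2: 3600 = 3600
  van 3: 3500 = 3500
  van 4: 3500 = 3500
  van 5: 3400 = 3400
  van 6: 2600 + 900 = 3500
  van 7: 2300 + 1600 = 3900
  van 8: 2300 + 1500 = 3800
  van 9: 2200 + 700 = 2900
  van 10: 1900 = 1900
No arrangement into 9 vans stays within capacity, so 10 is optimal.

10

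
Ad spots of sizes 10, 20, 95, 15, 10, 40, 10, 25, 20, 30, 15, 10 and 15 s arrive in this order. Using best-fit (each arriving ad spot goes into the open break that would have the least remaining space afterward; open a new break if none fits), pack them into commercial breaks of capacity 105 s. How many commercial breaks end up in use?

3

  10 → break 1 (new)  [load 10/105]
  20 → break 1  [load 30/105]
  95 → break 2 (new)  [load 95/105]
  15 → break 1  [load 45/105]
  10 → break 2  [load 105/105]
  40 → break 1  [load 85/105]
  10 → break 1  [load 95/105]
  25 → break 3 (new)  [load 25/105]
  20 → break 3  [load 45/105]
  30 → break 3  [load 75/105]
  15 → break 3  [load 90/105]
  10 → break 1  [load 105/105]
  15 → break 3  [load 105/105]
3 commercial breaks opened.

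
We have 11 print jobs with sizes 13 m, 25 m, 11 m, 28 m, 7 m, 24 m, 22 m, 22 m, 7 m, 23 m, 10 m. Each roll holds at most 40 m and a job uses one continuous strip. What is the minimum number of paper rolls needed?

Total = 28 + 25 + 24 + 23 + 22 + 22 + 13 + 11 + 10 + 7 + 7 = 192 m.
Lower bound: ⌈192/40⌉ = 5 paper rolls.
Also, 6 print jobs each exceed 20 m, and no two of those can share a roll, so at least 6 paper rolls are needed.
A packing using 6 paper rolls:
  roll 1: 28 + 11 = 39
  roll 2: 25 + 13 = 38
  roll 3: 24 + 10 = 34
  roll 4: 23 + 7 + 7 = 37
  roll 5: 22 = 22
  roll 6: 22 = 22
This matches the lower bound, so 6 is optimal.

6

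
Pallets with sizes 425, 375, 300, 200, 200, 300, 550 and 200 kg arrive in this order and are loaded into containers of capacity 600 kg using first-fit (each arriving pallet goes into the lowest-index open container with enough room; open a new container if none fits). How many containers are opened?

5

  425 → container 1 (new)  [load 425/600]
  375 → container 2 (new)  [load 375/600]
  300 → container 3 (new)  [load 300/600]
  200 → container 2  [load 575/600]
  200 → container 3  [load 500/600]
  300 → container 4 (new)  [load 300/600]
  550 → container 5 (new)  [load 550/600]
  200 → container 4  [load 500/600]
5 containers opened.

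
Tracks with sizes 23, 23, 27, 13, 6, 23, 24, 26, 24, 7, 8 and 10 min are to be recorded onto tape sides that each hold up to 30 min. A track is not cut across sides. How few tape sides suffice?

9

Total = 27 + 26 + 24 + 24 + 23 + 23 + 23 + 13 + 10 + 8 + 7 + 6 = 214 min.
Lower bound: ⌈214/30⌉ = 8 tape sides.
A packing using 9 tape sides:
  side 1: 27 = 27
  side 2: 26 = 26
  side 3: 24 + 6 = 30
  side 4: 24 = 24
  side 5: 23 + 7 = 30
  side 6: 23 = 23
  side 7: 23 = 23
  side 8: 13 + 10 = 23
  side 9: 8 = 8
No arrangement into 8 tape sides stays within capacity, so 9 is optimal.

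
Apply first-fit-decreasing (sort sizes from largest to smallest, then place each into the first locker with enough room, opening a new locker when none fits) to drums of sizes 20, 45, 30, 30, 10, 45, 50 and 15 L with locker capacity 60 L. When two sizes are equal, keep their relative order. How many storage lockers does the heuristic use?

Sorted descending: 50, 45, 45, 30, 30, 20, 15, 10.
  50 → locker 1 (new)  [load 50/60]
  45 → locker 2 (new)  [load 45/60]
  45 → locker 3 (new)  [load 45/60]
  30 → locker 4 (new)  [load 30/60]
  30 → locker 4  [load 60/60]
  20 → locker 5 (new)  [load 20/60]
  15 → locker 2  [load 60/60]
  10 → locker 1  [load 60/60]
5 storage lockers opened.

5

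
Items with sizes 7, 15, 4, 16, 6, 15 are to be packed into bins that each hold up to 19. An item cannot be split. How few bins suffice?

4

Total = 16 + 15 + 15 + 7 + 6 + 4 = 63.
Lower bound: ⌈63/19⌉ = 4 bins.
A packing using 4 bins:
  bin 1: 16 = 16
  bin 2: 15 + 4 = 19
  bin 3: 15 = 15
  bin 4: 7 + 6 = 13
This matches the lower bound, so 4 is optimal.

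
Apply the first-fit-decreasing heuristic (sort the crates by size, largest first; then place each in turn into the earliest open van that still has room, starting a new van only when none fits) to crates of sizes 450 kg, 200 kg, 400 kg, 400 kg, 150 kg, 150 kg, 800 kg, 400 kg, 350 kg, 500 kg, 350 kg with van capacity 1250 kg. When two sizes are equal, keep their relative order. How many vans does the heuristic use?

Sorted descending: 800, 500, 450, 400, 400, 400, 350, 350, 200, 150, 150.
  800 → van 1 (new)  [load 800/1250]
  500 → van 2 (new)  [load 500/1250]
  450 → van 1  [load 1250/1250]
  400 → van 2  [load 900/1250]
  400 → van 3 (new)  [load 400/1250]
  400 → van 3  [load 800/1250]
  350 → van 2  [load 1250/1250]
  350 → van 3  [load 1150/1250]
  200 → van 4 (new)  [load 200/1250]
  150 → van 4  [load 350/1250]
  150 → van 4  [load 500/1250]
4 vans opened.

4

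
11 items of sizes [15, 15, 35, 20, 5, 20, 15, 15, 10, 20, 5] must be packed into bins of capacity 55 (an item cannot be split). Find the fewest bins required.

Total = 35 + 20 + 20 + 20 + 15 + 15 + 15 + 15 + 10 + 5 + 5 = 175.
Lower bound: ⌈175/55⌉ = 4 bins.
A packing using 4 bins:
  bin 1: 35 + 20 = 55
  bin 2: 20 + 20 + 15 = 55
  bin 3: 15 + 15 + 15 + 10 = 55
  bin 4: 5 + 5 = 10
This matches the lower bound, so 4 is optimal.

4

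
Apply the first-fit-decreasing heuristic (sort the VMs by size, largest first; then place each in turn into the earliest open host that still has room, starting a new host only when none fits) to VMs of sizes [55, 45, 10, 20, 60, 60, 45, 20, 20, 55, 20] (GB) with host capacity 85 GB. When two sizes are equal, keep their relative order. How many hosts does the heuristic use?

6

Sorted descending: 60, 60, 55, 55, 45, 45, 20, 20, 20, 20, 10.
  60 → host 1 (new)  [load 60/85]
  60 → host 2 (new)  [load 60/85]
  55 → host 3 (new)  [load 55/85]
  55 → host 4 (new)  [load 55/85]
  45 → host 5 (new)  [load 45/85]
  45 → host 6 (new)  [load 45/85]
  20 → host 1  [load 80/85]
  20 → host 2  [load 80/85]
  20 → host 3  [load 75/85]
  20 → host 4  [load 75/85]
  10 → host 3  [load 85/85]
6 hosts opened.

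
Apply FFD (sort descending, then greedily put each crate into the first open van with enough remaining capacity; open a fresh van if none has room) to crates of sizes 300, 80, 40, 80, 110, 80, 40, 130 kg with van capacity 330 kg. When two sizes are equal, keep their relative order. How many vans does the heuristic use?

3

Sorted descending: 300, 130, 110, 80, 80, 80, 40, 40.
  300 → van 1 (new)  [load 300/330]
  130 → van 2 (new)  [load 130/330]
  110 → van 2  [load 240/330]
  80 → van 2  [load 320/330]
  80 → van 3 (new)  [load 80/330]
  80 → van 3  [load 160/330]
  40 → van 3  [load 200/330]
  40 → van 3  [load 240/330]
3 vans opened.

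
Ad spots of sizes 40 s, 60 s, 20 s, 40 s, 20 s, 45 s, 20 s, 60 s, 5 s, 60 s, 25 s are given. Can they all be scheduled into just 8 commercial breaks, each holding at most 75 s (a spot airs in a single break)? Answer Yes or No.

A valid assignment using 7 commercial breaks:
  break 1: 60 + 5 = 65
  break 2: 60 = 60
  break 3: 60 = 60
  break 4: 45 + 25 = 70
  break 5: 40 + 20 = 60
  break 6: 40 + 20 = 60
  break 7: 20 = 20
That uses only 7 ≤ 8, so 8 commercial breaks are enough.

Yes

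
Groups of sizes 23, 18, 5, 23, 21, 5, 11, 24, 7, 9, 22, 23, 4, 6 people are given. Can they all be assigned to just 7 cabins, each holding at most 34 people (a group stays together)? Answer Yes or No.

Yes

A valid assignment using 7 cabins:
  cabin 1: 24 + 9 = 33
  cabin 2: 23 + 11 = 34
  cabin 3: 23 + 7 + 4 = 34
  cabin 4: 23 + 6 + 5 = 34
  cabin 5: 22 + 5 = 27
  cabin 6: 21 = 21
  cabin 7: 18 = 18
Every load is within 34 people, so 7 cabins suffice.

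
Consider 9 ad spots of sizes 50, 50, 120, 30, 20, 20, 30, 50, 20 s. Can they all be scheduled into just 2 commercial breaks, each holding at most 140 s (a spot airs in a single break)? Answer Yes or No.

Total = 390 s; ⌈390/140⌉ = 3.
At least 3 commercial breaks are required, but only 2 are allowed.

No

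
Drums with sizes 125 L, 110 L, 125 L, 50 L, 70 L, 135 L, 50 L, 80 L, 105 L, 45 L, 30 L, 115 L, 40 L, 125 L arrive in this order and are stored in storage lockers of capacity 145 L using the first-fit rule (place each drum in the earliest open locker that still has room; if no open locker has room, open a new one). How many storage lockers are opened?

10

  125 → locker 1 (new)  [load 125/145]
  110 → locker 2 (new)  [load 110/145]
  125 → locker 3 (new)  [load 125/145]
  50 → locker 4 (new)  [load 50/145]
  70 → locker 4  [load 120/145]
  135 → locker 5 (new)  [load 135/145]
  50 → locker 6 (new)  [load 50/145]
  80 → locker 6  [load 130/145]
  105 → locker 7 (new)  [load 105/145]
  45 → locker 8 (new)  [load 45/145]
  30 → locker 2  [load 140/145]
  115 → locker 9 (new)  [load 115/145]
  40 → locker 7  [load 145/145]
  125 → locker 10 (new)  [load 125/145]
10 storage lockers opened.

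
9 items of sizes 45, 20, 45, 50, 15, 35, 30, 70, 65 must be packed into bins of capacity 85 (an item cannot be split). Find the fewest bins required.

5

Total = 70 + 65 + 50 + 45 + 45 + 35 + 30 + 20 + 15 = 375.
Lower bound: ⌈375/85⌉ = 5 bins.
A packing using 5 bins:
  bin 1: 70 + 15 = 85
  bin 2: 65 + 20 = 85
  bin 3: 50 + 35 = 85
  bin 4: 45 + 30 = 75
  bin 5: 45 = 45
This matches the lower bound, so 5 is optimal.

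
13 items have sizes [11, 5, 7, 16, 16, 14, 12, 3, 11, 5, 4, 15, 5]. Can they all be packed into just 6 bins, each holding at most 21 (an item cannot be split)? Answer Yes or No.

Total = 124; ⌈124/21⌉ = 6.
7 items each exceed half the capacity and cannot share a bin, forcing at least 7 bins.
At least 7 bins are required, but only 6 are allowed.

No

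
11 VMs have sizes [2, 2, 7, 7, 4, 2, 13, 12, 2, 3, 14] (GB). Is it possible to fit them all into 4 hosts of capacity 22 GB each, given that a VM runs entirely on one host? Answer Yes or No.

Yes

A valid assignment using 4 hosts:
  host 1: 14 + 7 = 21
  host 2: 13 + 7 + 2 = 22
  host 3: 12 + 4 + 3 + 2 = 21
  host 4: 2 + 2 = 4
Every load is within 22 GB, so 4 hosts suffice.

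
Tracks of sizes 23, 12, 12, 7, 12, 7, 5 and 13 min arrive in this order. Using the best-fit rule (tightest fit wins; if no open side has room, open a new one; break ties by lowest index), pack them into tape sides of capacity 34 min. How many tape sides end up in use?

3

  23 → side 1 (new)  [load 23/34]
  12 → side 2 (new)  [load 12/34]
  12 → side 2  [load 24/34]
  7 → side 2  [load 31/34]
  12 → side 3 (new)  [load 12/34]
  7 → side 1  [load 30/34]
  5 → side 3  [load 17/34]
  13 → side 3  [load 30/34]
3 tape sides opened.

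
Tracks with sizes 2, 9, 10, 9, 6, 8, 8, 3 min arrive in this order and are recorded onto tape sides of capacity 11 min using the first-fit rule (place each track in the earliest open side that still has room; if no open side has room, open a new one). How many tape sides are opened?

  2 → side 1 (new)  [load 2/11]
  9 → side 1  [load 11/11]
  10 → side 2 (new)  [load 10/11]
  9 → side 3 (new)  [load 9/11]
  6 → side 4 (new)  [load 6/11]
  8 → side 5 (new)  [load 8/11]
  8 → side 6 (new)  [load 8/11]
  3 → side 4  [load 9/11]
6 tape sides opened.

6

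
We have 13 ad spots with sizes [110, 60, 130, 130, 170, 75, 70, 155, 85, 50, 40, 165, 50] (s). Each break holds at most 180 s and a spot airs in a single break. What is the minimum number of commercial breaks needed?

8

Total = 170 + 165 + 155 + 130 + 130 + 110 + 85 + 75 + 70 + 60 + 50 + 50 + 40 = 1290 s.
Lower bound: ⌈1290/180⌉ = 8 commercial breaks.
A packing using 8 commercial breaks:
  break 1: 170 = 170
  break 2: 165 = 165
  break 3: 155 = 155
  break 4: 130 + 50 = 180
  break 5: 130 + 50 = 180
  break 6: 110 + 70 = 180
  break 7: 85 + 75 = 160
  break 8: 60 + 40 = 100
This matches the lower bound, so 8 is optimal.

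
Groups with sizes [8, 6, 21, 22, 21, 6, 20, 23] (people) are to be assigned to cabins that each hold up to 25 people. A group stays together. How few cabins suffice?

Total = 23 + 22 + 21 + 21 + 20 + 8 + 6 + 6 = 127 people.
Lower bound: ⌈127/25⌉ = 6 cabins.
A packing using 6 cabins:
  cabin 1: 23 = 23
  cabin 2: 22 = 22
  cabin 3: 21 = 21
  cabin 4: 21 = 21
  cabin 5: 20 = 20
  cabin 6: 8 + 6 + 6 = 20
This matches the lower bound, so 6 is optimal.

6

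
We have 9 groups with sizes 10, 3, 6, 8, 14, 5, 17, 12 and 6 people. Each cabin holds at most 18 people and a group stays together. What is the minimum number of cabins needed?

5

Total = 17 + 14 + 12 + 10 + 8 + 6 + 6 + 5 + 3 = 81 people.
Lower bound: ⌈81/18⌉ = 5 cabins.
A packing using 5 cabins:
  cabin 1: 17 = 17
  cabin 2: 14 + 3 = 17
  cabin 3: 12 + 6 = 18
  cabin 4: 10 + 8 = 18
  cabin 5: 6 + 5 = 11
This matches the lower bound, so 5 is optimal.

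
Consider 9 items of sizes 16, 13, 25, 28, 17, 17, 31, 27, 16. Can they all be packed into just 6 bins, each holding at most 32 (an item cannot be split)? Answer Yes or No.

No

Total = 190; ⌈190/32⌉ = 6.
The bound of 6 does not rule out 6, but exhaustive search shows no assignment into 6 bins of capacity 32 exists — the minimum is 7.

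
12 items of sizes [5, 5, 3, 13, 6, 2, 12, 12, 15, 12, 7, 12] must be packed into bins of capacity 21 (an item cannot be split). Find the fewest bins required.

Total = 15 + 13 + 12 + 12 + 12 + 12 + 7 + 6 + 5 + 5 + 3 + 2 = 104.
Lower bound: ⌈104/21⌉ = 5 bins.
Also, 6 items each exceed 21/2, and no two of those can share a bin, so at least 6 bins are needed.
A packing using 6 bins:
  bin 1: 15 + 6 = 21
  bin 2: 13 + 7 = 20
  bin 3: 12 + 5 + 3 = 20
  bin 4: 12 + 5 + 2 = 19
  bin 5: 12 = 12
  bin 6: 12 = 12
This matches the lower bound, so 6 is optimal.

6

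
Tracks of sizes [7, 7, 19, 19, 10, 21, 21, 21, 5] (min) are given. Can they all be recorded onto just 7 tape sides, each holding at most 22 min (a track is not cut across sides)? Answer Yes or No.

Yes

A valid assignment using 7 tape sides:
  side 1: 21 = 21
  side 2: 21 = 21
  side 3: 21 = 21
  side 4: 19 = 19
  side 5: 19 = 19
  side 6: 10 + 7 + 5 = 22
  side 7: 7 = 7
Every load is within 22 min, so 7 tape sides suffice.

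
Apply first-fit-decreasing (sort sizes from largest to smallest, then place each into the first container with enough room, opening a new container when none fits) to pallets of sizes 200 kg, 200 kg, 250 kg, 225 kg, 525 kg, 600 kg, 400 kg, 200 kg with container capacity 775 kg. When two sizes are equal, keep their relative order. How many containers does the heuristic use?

Sorted descending: 600, 525, 400, 250, 225, 200, 200, 200.
  600 → container 1 (new)  [load 600/775]
  525 → container 2 (new)  [load 525/775]
  400 → container 3 (new)  [load 400/775]
  250 → container 2  [load 775/775]
  225 → container 3  [load 625/775]
  200 → container 4 (new)  [load 200/775]
  200 → container 4  [load 400/775]
  200 → container 4  [load 600/775]
4 containers opened.

4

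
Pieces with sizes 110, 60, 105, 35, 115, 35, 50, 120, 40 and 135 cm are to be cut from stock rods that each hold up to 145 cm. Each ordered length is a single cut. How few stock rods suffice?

Total = 135 + 120 + 115 + 110 + 105 + 60 + 50 + 40 + 35 + 35 = 805 cm.
Lower bound: ⌈805/145⌉ = 6 stock rods.
A packing using 6 stock rods:
  stock rod 1: 135 = 135
  stock rod 2: 120 = 120
  stock rod 3: 115 = 115
  stock rod 4: 110 + 35 = 145
  stock rod 5: 105 + 40 = 145
  stock rod 6: 60 + 50 + 35 = 145
This matches the lower bound, so 6 is optimal.

6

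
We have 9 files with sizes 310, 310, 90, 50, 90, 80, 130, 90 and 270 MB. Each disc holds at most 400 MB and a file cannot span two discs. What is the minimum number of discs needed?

Total = 310 + 310 + 270 + 130 + 90 + 90 + 90 + 80 + 50 = 1420 MB.
Lower bound: ⌈1420/400⌉ = 4 discs.
A packing using 4 discs:
  disc 1: 310 + 90 = 400
  disc 2: 310 + 90 = 400
  disc 3: 270 + 130 = 400
  disc 4: 90 + 80 + 50 = 220
This matches the lower bound, so 4 is optimal.

4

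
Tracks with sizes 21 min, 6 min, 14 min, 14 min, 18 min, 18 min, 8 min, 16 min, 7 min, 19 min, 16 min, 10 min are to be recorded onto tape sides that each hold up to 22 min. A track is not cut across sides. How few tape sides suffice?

9

Total = 21 + 19 + 18 + 18 + 16 + 16 + 14 + 14 + 10 + 8 + 7 + 6 = 167 min.
Lower bound: ⌈167/22⌉ = 8 tape sides.
A packing using 9 tape sides:
  side 1: 21 = 21
  side 2: 19 = 19
  side 3: 18 = 18
  side 4: 18 = 18
  side 5: 16 + 6 = 22
  side 6: 16 = 16
  side 7: 14 + 8 = 22
  side 8: 14 + 7 = 21
  side 9: 10 = 10
No arrangement into 8 tape sides stays within capacity, so 9 is optimal.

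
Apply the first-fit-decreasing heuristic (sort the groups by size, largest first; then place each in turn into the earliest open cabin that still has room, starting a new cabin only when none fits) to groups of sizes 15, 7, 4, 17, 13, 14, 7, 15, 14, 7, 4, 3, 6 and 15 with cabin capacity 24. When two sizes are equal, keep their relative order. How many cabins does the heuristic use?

7

Sorted descending: 17, 15, 15, 15, 14, 14, 13, 7, 7, 7, 6, 4, 4, 3.
  17 → cabin 1 (new)  [load 17/24]
  15 → cabin 2 (new)  [load 15/24]
  15 → cabin 3 (new)  [load 15/24]
  15 → cabin 4 (new)  [load 15/24]
  14 → cabin 5 (new)  [load 14/24]
  14 → cabin 6 (new)  [load 14/24]
  13 → cabin 7 (new)  [load 13/24]
  7 → cabin 1  [load 24/24]
  7 → cabin 2  [load 22/24]
  7 → cabin 3  [load 22/24]
  6 → cabin 4  [load 21/24]
  4 → cabin 5  [load 18/24]
  4 → cabin 5  [load 22/24]
  3 → cabin 4  [load 24/24]
7 cabins opened.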